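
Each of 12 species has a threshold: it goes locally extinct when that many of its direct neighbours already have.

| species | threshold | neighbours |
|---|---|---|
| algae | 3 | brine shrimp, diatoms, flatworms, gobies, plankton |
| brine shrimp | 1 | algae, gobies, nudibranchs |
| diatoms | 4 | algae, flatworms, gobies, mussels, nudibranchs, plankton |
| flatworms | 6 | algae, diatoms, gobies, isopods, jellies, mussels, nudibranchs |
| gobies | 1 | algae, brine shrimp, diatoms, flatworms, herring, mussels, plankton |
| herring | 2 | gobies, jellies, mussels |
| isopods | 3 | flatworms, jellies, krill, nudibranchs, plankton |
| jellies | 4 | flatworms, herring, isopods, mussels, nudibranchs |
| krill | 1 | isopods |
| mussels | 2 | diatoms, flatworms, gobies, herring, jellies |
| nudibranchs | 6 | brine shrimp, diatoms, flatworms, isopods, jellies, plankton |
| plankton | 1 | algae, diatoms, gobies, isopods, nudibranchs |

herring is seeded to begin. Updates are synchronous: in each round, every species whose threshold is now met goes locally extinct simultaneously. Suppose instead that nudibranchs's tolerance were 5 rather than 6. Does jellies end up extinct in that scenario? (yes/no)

With nudibranchs's tolerance at 5:
Round 1 — herring goes locally extinct (initial).
Round 2 — checking thresholds:
  gobies: 1 of 7 neighbours ≥ 1, goes locally extinct.
  jellies: 1 of 5 neighbours < 4, not yet.
  mussels: 1 of 5 neighbours < 2, not yet.
Round 3 — checking thresholds:
  algae: 1 of 5 neighbours < 3, not yet.
  brine shrimp: 1 of 3 neighbours ≥ 1, goes locally extinct.
  diatoms: 1 of 6 neighbours < 4, not yet.
  flatworms: 1 of 7 neighbours < 6, not yet.
  jellies: 1 of 5 neighbours < 4, not yet.
  mussels: 2 of 5 neighbours ≥ 2, goes locally extinct.
  plankton: 1 of 5 neighbours ≥ 1, goes locally extinct.
Round 4 — checking thresholds:
  algae: 3 of 5 neighbours ≥ 3, goes locally extinct.
  diatoms: 3 of 6 neighbours < 4, not yet.
  flatworms: 2 of 7 neighbours < 6, not yet.
  isopods: 1 of 5 neighbours < 3, not yet.
  jellies: 2 of 5 neighbours < 4, not yet.
  nudibranchs: 2 of 6 neighbours < 5, not yet.
Round 5 — checking thresholds:
  diatoms: 4 of 6 neighbours ≥ 4, goes locally extinct.
  flatworms: 3 of 7 neighbours < 6, not yet.
  isopods: 1 of 5 neighbours < 3, not yet.
  jellies: 2 of 5 neighbours < 4, not yet.
  nudibranchs: 2 of 6 neighbours < 5, not yet.
Round 6 — no new extinctions; cascade stops.

no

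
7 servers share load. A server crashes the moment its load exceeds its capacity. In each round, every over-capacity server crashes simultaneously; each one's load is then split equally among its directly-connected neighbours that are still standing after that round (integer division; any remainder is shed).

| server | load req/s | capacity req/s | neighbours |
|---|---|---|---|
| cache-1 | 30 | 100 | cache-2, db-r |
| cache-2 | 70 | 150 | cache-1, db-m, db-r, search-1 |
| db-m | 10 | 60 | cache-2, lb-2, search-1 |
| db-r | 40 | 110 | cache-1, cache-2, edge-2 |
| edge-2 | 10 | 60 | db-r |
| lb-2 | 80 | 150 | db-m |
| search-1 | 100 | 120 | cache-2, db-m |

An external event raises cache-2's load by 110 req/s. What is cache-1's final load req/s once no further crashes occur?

75

Round 1 — cache-2 at 180 > 150. cache-2 crashes.
  cache-2 sheds 180 req/s to cache-1, db-m, db-r, search-1: 45 each.
    cache-1: 30+45 = 75 ≤ 100
    db-m: 10+45 = 55 ≤ 60
    db-r: 40+45 = 85 ≤ 110
    search-1: 100+45 = 145 > 120
Round 2 — search-1 crashes.
  search-1 sheds 145 req/s to db-m: 145 each.
    db-m: 55+145 = 200 > 60
Round 3 — db-m crashes.
  db-m sheds 200 req/s to lb-2: 200 each.
    lb-2: 80+200 = 280 > 150
Round 4 — lb-2 crashes.
  lb-2 sheds 280 req/s: no online neighbours, lost.
No further crashes.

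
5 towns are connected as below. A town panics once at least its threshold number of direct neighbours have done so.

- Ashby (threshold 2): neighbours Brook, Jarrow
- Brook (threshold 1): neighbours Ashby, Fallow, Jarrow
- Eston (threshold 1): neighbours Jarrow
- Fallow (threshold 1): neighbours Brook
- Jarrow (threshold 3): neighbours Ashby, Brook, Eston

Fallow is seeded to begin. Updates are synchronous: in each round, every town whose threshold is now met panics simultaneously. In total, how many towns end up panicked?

Round 1 — Fallow panics (initial).
Round 2 — checking thresholds:
  Brook: 1 of 3 neighbours ≥ 1, panics.
Round 3 — no new panics; cascade stops.

2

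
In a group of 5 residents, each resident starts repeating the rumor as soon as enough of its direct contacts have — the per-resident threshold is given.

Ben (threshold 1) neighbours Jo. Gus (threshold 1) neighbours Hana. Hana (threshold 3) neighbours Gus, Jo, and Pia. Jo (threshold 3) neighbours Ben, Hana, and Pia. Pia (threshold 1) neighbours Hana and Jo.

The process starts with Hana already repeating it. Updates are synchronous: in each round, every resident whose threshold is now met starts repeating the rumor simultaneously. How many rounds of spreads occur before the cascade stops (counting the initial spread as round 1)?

2

Round 1 — Hana starts repeating the rumor (initial).
Round 2 — checking thresholds:
  Gus: 1 of 1 neighbours ≥ 1, starts repeating the rumor.
  Jo: 1 of 3 neighbours < 3, not yet.
  Pia: 1 of 2 neighbours ≥ 1, starts repeating the rumor.
Round 3 — no new spreads; cascade stops.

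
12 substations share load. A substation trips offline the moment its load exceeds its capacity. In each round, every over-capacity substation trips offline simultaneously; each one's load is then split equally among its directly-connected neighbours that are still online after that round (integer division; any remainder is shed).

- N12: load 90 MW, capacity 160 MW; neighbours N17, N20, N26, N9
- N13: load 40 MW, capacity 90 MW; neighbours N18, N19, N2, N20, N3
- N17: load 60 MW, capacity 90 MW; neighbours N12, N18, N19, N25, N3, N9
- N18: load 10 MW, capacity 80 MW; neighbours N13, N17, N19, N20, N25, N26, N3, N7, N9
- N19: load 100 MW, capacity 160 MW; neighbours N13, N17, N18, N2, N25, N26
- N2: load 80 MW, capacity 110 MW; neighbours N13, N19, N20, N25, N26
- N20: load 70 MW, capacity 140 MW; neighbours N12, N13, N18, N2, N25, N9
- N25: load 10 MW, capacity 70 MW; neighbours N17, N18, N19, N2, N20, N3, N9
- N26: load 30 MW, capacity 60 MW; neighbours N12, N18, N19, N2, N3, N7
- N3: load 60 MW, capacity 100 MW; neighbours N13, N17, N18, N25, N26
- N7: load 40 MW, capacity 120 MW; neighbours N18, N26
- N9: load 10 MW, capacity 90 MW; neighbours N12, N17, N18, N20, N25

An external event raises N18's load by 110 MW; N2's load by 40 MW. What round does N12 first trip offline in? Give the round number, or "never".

never

Round 1 — N18 at 120 > 80; N2 at 120 > 110. N18, N2 trip offline.
  N18 sheds 120 MW to N13, N17, N19, N20, N25, N26, N3, N7, N9: 13 each (3 lost).
    N13: 40+13 = 53 ≤ 90
    N17: 60+13 = 73 ≤ 90
    N19: 100+13 = 113 ≤ 160
    N20: 70+13 = 83 ≤ 140
    N25: 10+13 = 23 ≤ 70
    N26: 30+13 = 43 ≤ 60
    N3: 60+13 = 73 ≤ 100
    N7: 40+13 = 53 ≤ 120
    N9: 10+13 = 23 ≤ 90
  N2 sheds 120 MW to N13, N19, N20, N25, N26: 24 each.
    N13: 53+24 = 77 ≤ 90
    N19: 113+24 = 137 ≤ 160
    N20: 83+24 = 107 ≤ 140
    N25: 23+24 = 47 ≤ 70
    N26: 43+24 = 67 > 60
Round 2 — N26 trips offline.
  N26 sheds 67 MW to N12, N19, N3, N7: 16 each (3 lost).
    N12: 90+16 = 106 ≤ 160
    N19: 137+16 = 153 ≤ 160
    N3: 73+16 = 89 ≤ 100
    N7: 53+16 = 69 ≤ 120
No further trips.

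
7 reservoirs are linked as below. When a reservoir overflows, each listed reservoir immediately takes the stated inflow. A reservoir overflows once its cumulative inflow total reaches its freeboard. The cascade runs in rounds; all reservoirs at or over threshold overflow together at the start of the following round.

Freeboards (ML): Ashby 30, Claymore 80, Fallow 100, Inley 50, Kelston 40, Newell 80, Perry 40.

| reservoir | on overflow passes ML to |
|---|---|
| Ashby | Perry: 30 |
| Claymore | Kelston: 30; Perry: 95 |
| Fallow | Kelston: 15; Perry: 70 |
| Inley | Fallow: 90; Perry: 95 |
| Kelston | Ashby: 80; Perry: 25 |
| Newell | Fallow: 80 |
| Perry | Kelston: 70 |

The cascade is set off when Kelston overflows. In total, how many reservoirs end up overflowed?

3

Round 1 — Kelston overflows (initial).
  Ashby: +80 → 80 ≥ 30
  Perry: +25 → 25 < 40
Round 2 — Ashby overflows.
  Perry: +30 → 55 ≥ 40
Round 3 — Perry overflows.
No further overflows.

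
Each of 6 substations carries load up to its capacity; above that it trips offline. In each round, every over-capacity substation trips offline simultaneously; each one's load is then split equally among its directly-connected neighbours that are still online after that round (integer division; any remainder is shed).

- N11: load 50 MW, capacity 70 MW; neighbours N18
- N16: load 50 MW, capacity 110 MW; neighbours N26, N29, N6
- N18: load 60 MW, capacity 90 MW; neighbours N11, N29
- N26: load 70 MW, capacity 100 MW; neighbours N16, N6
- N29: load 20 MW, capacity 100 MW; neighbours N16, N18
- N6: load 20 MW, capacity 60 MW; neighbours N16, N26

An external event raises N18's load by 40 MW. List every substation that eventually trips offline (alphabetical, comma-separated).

Round 1 — N18 at 100 > 90. N18 trips offline.
  N18 sheds 100 MW to N11, N29: 50 each.
    N11: 50+50 = 100 > 70
    N29: 20+50 = 70 ≤ 100
Round 2 — N11 trips offline.
  N11 sheds 100 MW: no online neighbours, lost.
No further trips.

N11, N18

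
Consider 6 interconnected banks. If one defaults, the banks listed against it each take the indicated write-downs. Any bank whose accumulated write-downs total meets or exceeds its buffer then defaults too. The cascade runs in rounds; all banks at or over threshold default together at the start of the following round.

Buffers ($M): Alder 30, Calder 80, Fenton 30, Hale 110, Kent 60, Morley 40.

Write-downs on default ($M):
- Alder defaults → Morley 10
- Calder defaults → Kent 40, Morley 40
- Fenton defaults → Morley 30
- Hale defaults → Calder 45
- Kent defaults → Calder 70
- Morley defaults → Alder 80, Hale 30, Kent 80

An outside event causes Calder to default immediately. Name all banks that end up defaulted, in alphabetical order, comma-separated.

Alder, Calder, Kent, Morley

Round 1 — Calder defaults (initial).
  Kent: +40 → 40 < 60
  Morley: +40 → 40 ≥ 40
Round 2 — Morley defaults.
  Alder: +80 → 80 ≥ 30
  Hale: +30 → 30 < 110
  Kent: +80 → 120 ≥ 60
Round 3 — Alder, Kent default.
No further defaults.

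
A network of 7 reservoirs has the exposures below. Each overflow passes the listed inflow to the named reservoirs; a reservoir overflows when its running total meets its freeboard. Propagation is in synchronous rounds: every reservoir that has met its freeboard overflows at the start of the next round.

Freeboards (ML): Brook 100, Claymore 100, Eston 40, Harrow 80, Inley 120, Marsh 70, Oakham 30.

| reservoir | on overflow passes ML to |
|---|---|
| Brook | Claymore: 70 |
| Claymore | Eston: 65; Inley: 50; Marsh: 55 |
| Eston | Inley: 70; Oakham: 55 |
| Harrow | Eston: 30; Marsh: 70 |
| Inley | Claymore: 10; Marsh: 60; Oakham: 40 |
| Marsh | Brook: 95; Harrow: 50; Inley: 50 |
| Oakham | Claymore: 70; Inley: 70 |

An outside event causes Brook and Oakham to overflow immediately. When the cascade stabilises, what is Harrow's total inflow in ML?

50

Round 1 — Brook, Oakham overflow (initial).
  Claymore: +70+70 → 140 ≥ 100
  Inley: +70 → 70 < 120
Round 2 — Claymore overflows.
  Eston: +65 → 65 ≥ 40
  Inley: +50 → 120 ≥ 120
  Marsh: +55 → 55 < 70
Round 3 — Eston, Inley overflow.
  Marsh: +60 → 115 ≥ 70
Round 4 — Marsh overflows.
  Harrow: +50 → 50 < 80
No further overflows.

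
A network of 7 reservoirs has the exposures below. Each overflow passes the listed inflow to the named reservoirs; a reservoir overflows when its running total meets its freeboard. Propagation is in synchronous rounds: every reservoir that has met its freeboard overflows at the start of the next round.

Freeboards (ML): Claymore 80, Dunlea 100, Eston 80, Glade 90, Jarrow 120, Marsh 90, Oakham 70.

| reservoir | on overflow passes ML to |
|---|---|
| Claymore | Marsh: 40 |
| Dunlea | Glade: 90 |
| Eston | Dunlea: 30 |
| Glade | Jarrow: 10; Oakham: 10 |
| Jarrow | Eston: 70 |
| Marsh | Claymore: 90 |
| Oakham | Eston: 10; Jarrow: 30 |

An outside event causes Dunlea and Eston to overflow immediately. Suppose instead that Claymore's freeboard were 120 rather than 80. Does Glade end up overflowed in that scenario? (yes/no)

yes

With Claymore's freeboard at 120:
Round 1 — Dunlea, Eston overflow (initial).
  Glade: +90 → 90 ≥ 90
Round 2 — Glade overflows.
  Jarrow: +10 → 10 < 120
  Oakham: +10 → 10 < 70
No further overflows.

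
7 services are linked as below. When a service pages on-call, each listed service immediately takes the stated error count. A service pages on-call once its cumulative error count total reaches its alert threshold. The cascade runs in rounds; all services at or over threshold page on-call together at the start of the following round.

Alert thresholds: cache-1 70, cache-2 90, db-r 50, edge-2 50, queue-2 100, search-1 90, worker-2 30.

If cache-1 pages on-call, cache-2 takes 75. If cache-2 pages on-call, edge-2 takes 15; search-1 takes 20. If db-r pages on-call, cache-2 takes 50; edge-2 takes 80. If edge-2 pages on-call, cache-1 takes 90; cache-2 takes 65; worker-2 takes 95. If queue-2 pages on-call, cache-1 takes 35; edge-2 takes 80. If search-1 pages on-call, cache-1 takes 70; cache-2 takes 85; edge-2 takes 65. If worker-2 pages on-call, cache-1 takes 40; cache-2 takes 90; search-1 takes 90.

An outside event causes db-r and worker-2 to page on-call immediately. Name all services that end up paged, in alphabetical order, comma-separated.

cache-1, cache-2, db-r, edge-2, search-1, worker-2

Round 1 — db-r, worker-2 page on-call (initial).
  cache-1: +40 → 40 < 70
  cache-2: +50+90 → 140 ≥ 90
  edge-2: +80 → 80 ≥ 50
  search-1: +90 → 90 ≥ 90
Round 2 — cache-2, edge-2, search-1 page on-call.
  cache-1: +90+70 → 200 ≥ 70
Round 3 — cache-1 pages on-call.
No further pages.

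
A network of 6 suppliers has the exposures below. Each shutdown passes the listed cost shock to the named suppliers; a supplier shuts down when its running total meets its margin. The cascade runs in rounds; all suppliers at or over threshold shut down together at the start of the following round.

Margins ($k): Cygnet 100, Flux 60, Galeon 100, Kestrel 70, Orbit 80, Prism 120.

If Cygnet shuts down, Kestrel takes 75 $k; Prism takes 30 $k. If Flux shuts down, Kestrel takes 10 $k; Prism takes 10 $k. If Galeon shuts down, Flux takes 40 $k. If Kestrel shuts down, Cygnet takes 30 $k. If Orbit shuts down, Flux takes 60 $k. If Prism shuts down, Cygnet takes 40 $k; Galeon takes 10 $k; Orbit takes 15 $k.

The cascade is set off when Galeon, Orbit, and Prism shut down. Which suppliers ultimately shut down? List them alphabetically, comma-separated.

Flux, Galeon, Orbit, Prism

Round 1 — Galeon, Orbit, Prism shut down (initial).
  Cygnet: +40 → 40 < 100
  Flux: +40+60 → 100 ≥ 60
Round 2 — Flux shuts down.
  Kestrel: +10 → 10 < 70
No further shutdowns.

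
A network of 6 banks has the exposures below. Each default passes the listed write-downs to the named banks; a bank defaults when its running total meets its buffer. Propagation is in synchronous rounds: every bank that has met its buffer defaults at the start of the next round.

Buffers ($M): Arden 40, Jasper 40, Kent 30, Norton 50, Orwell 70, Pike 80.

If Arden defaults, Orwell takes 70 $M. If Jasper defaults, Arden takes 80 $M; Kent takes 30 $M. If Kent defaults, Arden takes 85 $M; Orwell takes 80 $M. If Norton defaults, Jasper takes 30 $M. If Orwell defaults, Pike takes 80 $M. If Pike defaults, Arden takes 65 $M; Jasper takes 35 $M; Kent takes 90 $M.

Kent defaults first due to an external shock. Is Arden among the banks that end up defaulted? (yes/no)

Round 1 — Kent defaults (initial).
  Arden: +85 → 85 ≥ 40
  Orwell: +80 → 80 ≥ 70
Round 2 — Arden, Orwell default.
  Pike: +80 → 80 ≥ 80
Round 3 — Pike defaults.
  Jasper: +35 → 35 < 40
No further defaults.

yes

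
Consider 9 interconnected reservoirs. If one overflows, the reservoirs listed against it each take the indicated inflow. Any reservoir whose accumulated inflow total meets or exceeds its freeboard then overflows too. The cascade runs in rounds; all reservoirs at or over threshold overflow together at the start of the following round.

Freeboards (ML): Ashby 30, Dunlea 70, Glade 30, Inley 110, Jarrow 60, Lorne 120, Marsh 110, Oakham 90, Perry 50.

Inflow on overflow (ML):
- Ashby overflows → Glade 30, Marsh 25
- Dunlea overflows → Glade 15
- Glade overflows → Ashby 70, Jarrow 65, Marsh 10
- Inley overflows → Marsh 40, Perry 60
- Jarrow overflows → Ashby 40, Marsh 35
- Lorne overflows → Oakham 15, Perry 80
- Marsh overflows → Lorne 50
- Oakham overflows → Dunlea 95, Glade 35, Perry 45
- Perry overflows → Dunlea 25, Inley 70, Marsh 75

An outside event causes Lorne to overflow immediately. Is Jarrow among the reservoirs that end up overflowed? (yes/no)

Round 1 — Lorne overflows (initial).
  Oakham: +15 → 15 < 90
  Perry: +80 → 80 ≥ 50
Round 2 — Perry overflows.
  Dunlea: +25 → 25 < 70
  Inley: +70 → 70 < 110
  Marsh: +75 → 75 < 110
No further overflows.

no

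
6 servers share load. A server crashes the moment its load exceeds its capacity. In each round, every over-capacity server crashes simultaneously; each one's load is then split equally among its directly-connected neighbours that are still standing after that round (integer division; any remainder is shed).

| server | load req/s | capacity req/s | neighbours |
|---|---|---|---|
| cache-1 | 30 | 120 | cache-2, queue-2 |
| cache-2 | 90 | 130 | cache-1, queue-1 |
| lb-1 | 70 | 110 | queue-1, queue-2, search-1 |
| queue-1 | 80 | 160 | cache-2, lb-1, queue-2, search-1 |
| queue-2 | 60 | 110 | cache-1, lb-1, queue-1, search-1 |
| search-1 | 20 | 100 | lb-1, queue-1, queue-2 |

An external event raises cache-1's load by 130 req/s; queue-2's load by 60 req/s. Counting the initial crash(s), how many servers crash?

Round 1 — cache-1 at 160 > 120; queue-2 at 120 > 110. cache-1, queue-2 crash.
  cache-1 sheds 160 req/s to cache-2: 160 each.
    cache-2: 90+160 = 250 > 130
  queue-2 sheds 120 req/s to lb-1, queue-1, search-1: 40 each.
    lb-1: 70+40 = 110 ≤ 110
    queue-1: 80+40 = 120 ≤ 160
    search-1: 20+40 = 60 ≤ 100
Round 2 — cache-2 crashes.
  cache-2 sheds 250 req/s to queue-1: 250 each.
    queue-1: 120+250 = 370 > 160
Round 3 — queue-1 crashes.
  queue-1 sheds 370 req/s to lb-1, search-1: 185 each.
    lb-1: 110+185 = 295 > 110
    search-1: 60+185 = 245 > 100
Round 4 — lb-1, search-1 crash.
  lb-1 sheds 295 req/s: no online neighbours, lost.
  search-1 sheds 245 req/s: no online neighbours, lost.
No further crashes.

6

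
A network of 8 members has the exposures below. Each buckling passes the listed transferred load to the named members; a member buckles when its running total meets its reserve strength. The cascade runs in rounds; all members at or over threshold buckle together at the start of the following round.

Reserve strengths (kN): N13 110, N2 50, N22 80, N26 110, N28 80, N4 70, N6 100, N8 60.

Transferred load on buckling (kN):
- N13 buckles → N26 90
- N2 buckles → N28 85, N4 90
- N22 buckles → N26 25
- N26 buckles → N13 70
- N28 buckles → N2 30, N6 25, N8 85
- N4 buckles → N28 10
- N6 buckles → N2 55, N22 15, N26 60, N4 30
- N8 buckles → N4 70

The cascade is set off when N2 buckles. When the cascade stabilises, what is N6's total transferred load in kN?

Round 1 — N2 buckles (initial).
  N28: +85 → 85 ≥ 80
  N4: +90 → 90 ≥ 70
Round 2 — N28, N4 buckle.
  N6: +25 → 25 < 100
  N8: +85 → 85 ≥ 60
Round 3 — N8 buckles.
No further bucklings.

25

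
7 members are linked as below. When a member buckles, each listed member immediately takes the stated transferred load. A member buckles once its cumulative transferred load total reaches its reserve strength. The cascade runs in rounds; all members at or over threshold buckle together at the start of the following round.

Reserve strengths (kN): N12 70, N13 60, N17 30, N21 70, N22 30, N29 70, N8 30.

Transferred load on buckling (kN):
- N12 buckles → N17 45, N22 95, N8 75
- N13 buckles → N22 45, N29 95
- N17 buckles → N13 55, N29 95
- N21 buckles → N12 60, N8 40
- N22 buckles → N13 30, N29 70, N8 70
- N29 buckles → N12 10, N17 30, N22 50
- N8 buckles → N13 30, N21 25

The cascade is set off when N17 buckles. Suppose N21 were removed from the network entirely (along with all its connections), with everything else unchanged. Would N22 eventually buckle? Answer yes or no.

yes

With N21 removed:
Round 1 — N17 buckles (initial).
  N13: +55 → 55 < 60
  N29: +95 → 95 ≥ 70
Round 2 — N29 buckles.
  N12: +10 → 10 < 70
  N22: +50 → 50 ≥ 30
Round 3 — N22 buckles.
  N13: +30 → 85 ≥ 60
  N8: +70 → 70 ≥ 30
Round 4 — N13, N8 buckle.
No further bucklings.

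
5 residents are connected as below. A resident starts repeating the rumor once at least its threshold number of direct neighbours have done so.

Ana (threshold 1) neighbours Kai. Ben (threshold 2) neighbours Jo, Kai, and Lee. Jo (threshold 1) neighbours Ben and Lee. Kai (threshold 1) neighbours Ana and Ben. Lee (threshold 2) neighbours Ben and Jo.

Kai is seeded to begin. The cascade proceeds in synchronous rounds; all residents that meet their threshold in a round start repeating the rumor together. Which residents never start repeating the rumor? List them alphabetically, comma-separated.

Round 1 — Kai starts repeating the rumor (initial).
Round 2 — checking thresholds:
  Ana: 1 of 1 neighbours ≥ 1, starts repeating the rumor.
  Ben: 1 of 3 neighbours < 2, holds.
Round 3 — no new spreads; cascade stops.

Ben, Jo, Lee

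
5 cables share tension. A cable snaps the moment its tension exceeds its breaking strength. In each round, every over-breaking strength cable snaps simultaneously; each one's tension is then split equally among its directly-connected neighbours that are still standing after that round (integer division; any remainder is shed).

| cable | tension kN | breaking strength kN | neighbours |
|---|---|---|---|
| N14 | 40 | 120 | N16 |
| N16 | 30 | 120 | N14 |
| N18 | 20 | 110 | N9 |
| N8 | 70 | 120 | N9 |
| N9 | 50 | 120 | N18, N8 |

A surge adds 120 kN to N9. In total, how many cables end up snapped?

2

Round 1 — N9 at 170 > 120. N9 snaps.
  N9 sheds 170 kN to N18, N8: 85 each.
    N18: 20+85 = 105 ≤ 110
    N8: 70+85 = 155 > 120
Round 2 — N8 snaps.
  N8 sheds 155 kN: no online neighbours, lost.
No further breaks.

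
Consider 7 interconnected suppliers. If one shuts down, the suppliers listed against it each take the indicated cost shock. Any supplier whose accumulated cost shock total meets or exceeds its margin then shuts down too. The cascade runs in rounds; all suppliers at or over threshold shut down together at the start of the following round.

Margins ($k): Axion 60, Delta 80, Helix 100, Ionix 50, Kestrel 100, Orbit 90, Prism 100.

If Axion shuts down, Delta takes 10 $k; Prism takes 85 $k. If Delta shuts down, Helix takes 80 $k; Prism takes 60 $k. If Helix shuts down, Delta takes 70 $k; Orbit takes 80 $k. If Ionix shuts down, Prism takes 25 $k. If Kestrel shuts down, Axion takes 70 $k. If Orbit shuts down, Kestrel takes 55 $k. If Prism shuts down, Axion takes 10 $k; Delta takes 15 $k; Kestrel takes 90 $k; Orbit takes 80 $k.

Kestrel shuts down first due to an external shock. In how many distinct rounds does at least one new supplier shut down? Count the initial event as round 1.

2

Round 1 — Kestrel shuts down (initial).
  Axion: +70 → 70 ≥ 60
Round 2 — Axion shuts down.
  Delta: +10 → 10 < 80
  Prism: +85 → 85 < 100
No further shutdowns.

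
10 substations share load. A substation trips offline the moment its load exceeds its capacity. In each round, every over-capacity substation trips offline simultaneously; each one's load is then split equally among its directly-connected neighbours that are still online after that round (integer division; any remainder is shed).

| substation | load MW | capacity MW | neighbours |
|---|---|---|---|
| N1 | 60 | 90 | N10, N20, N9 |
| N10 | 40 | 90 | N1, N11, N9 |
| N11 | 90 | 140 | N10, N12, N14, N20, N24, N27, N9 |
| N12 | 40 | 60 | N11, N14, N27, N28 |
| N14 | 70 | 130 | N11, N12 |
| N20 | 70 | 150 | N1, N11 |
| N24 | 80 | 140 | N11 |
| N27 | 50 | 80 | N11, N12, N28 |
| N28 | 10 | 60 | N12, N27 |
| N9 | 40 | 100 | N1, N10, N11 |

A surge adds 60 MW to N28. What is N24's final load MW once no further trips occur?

122

Round 1 — N28 at 70 > 60. N28 trips offline.
  N28 sheds 70 MW to N12, N27: 35 each.
    N12: 40+35 = 75 > 60
    N27: 50+35 = 85 > 80
Round 2 — N12, N27 trip offline.
  N12 sheds 75 MW to N11, N14: 37 each (1 lost).
    N11: 90+37 = 127 ≤ 140
    N14: 70+37 = 107 ≤ 130
  N27 sheds 85 MW to N11: 85 each.
    N11: 127+85 = 212 > 140
Round 3 — N11 trips offline.
  N11 sheds 212 MW to N10, N14, N20, N24, N9: 42 each (2 lost).
    N10: 40+42 = 82 ≤ 90
    N14: 107+42 = 149 > 130
    N20: 70+42 = 112 ≤ 150
    N24: 80+42 = 122 ≤ 140
    N9: 40+42 = 82 ≤ 100
Round 4 — N14 trips offline.
  N14 sheds 149 MW: no online neighbours, lost.
No further trips.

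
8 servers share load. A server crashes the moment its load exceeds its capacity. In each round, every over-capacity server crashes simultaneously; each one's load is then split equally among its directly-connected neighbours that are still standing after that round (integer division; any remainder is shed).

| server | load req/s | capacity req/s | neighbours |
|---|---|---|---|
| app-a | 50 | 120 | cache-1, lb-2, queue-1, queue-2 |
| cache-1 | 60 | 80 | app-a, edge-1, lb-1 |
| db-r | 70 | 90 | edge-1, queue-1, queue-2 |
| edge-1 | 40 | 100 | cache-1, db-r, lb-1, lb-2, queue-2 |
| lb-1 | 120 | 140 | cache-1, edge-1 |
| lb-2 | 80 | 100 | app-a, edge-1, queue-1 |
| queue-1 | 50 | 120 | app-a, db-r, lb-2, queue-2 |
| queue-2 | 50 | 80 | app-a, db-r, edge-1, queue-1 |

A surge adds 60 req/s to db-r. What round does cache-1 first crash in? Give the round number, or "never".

4

Round 1 — db-r at 130 > 90. db-r crashes.
  db-r sheds 130 req/s to edge-1, queue-1, queue-2: 43 each (1 lost).
    edge-1: 40+43 = 83 ≤ 100
    queue-1: 50+43 = 93 ≤ 120
    queue-2: 50+43 = 93 > 80
Round 2 — queue-2 crashes.
  queue-2 sheds 93 req/s to app-a, edge-1, queue-1: 31 each.
    app-a: 50+31 = 81 ≤ 120
    edge-1: 83+31 = 114 > 100
    queue-1: 93+31 = 124 > 120
Round 3 — edge-1, queue-1 crash.
  edge-1 sheds 114 req/s to cache-1, lb-1, lb-2: 38 each.
    cache-1: 60+38 = 98 > 80
    lb-1: 120+38 = 158 > 140
    lb-2: 80+38 = 118 > 100
  queue-1 sheds 124 req/s to app-a, lb-2: 62 each.
    app-a: 81+62 = 143 > 120
    lb-2: 118+62 = 180 > 100
Round 4 — app-a, cache-1, lb-1, lb-2 crash.
  app-a sheds 143 req/s: no online neighbours, lost.
  cache-1 sheds 98 req/s: no online neighbours, lost.
  lb-1 sheds 158 req/s: no online neighbours, lost.
  lb-2 sheds 180 req/s: no online neighbours, lost.
No further crashes.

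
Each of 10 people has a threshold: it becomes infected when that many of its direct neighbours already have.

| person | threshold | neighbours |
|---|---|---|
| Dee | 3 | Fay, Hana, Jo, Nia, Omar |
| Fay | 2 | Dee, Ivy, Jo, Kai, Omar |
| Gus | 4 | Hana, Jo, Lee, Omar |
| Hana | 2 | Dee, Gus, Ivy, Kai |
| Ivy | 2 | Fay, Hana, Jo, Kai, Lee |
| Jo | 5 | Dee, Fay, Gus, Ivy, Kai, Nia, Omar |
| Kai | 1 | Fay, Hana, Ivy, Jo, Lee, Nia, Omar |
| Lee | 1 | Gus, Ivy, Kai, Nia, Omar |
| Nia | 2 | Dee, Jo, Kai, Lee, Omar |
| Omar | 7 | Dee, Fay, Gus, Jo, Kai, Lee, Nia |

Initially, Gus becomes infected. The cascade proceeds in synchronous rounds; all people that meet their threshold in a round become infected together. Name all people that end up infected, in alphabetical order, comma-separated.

Dee, Fay, Gus, Hana, Ivy, Jo, Kai, Lee, Nia, Omar

Round 1 — Gus becomes infected (initial).
Round 2 — checking thresholds:
  Hana: 1 of 4 neighbours < 2, holds.
  Jo: 1 of 7 neighbours < 5, holds.
  Lee: 1 of 5 neighbours ≥ 1, becomes infected.
  Omar: 1 of 7 neighbours < 7, holds.
Round 3 — checking thresholds:
  Hana: 1 of 4 neighbours < 2, holds.
  Ivy: 1 of 5 neighbours < 2, holds.
  Jo: 1 of 7 neighbours < 5, holds.
  Kai: 1 of 7 neighbours ≥ 1, becomes infected.
  Nia: 1 of 5 neighbours < 2, holds.
  Omar: 2 of 7 neighbours < 7, holds.
Round 4 — checking thresholds:
  Fay: 1 of 5 neighbours < 2, holds.
  Hana: 2 of 4 neighbours ≥ 2, becomes infected.
  Ivy: 2 of 5 neighbours ≥ 2, becomes infected.
  Jo: 2 of 7 neighbours < 5, holds.
  Nia: 2 of 5 neighbours ≥ 2, becomes infected.
  Omar: 3 of 7 neighbours < 7, holds.
Round 5 — checking thresholds:
  Dee: 2 of 5 neighbours < 3, holds.
  Fay: 2 of 5 neighbours ≥ 2, becomes infected.
  Jo: 4 of 7 neighbours < 5, holds.
  Omar: 4 of 7 neighbours < 7, holds.
Round 6 — checking thresholds:
  Dee: 3 of 5 neighbours ≥ 3, becomes infected.
  Jo: 5 of 7 neighbours ≥ 5, becomes infected.
  Omar: 5 of 7 neighbours < 7, holds.
Round 7 — checking thresholds:
  Omar: 7 of 7 neighbours ≥ 7, becomes infected.
Round 8 — no new infections; cascade stops.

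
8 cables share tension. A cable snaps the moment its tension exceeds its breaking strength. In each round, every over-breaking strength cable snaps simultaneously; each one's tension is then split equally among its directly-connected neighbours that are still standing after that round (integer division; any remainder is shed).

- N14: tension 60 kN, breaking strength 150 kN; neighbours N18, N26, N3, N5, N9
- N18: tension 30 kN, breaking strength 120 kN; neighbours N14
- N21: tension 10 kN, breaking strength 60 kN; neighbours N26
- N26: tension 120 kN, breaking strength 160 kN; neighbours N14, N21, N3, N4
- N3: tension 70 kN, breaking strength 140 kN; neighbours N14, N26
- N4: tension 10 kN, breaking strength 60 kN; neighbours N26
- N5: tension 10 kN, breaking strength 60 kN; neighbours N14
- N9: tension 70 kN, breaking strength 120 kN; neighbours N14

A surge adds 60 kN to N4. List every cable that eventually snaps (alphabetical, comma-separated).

N21, N26, N4

Round 1 — N4 at 70 > 60. N4 snaps.
  N4 sheds 70 kN to N26: 70 each.
    N26: 120+70 = 190 > 160
Round 2 — N26 snaps.
  N26 sheds 190 kN to N14, N21, N3: 63 each (1 lost).
    N14: 60+63 = 123 ≤ 150
    N21: 10+63 = 73 > 60
    N3: 70+63 = 133 ≤ 140
Round 3 — N21 snaps.
  N21 sheds 73 kN: no online neighbours, lost.
No further breaks.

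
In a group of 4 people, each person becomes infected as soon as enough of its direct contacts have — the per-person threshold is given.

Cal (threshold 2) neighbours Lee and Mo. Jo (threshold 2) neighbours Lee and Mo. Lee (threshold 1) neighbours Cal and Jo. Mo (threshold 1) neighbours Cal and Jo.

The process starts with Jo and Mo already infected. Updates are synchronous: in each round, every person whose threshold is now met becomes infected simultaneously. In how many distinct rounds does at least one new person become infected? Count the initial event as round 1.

3

Round 1 — Jo, Mo become infected (initial).
Round 2 — checking thresholds:
  Cal: 1 of 2 neighbours < 2, not yet.
  Lee: 1 of 2 neighbours ≥ 1, becomes infected.
Round 3 — checking thresholds:
  Cal: 2 of 2 neighbours ≥ 2, becomes infected.
Round 4 — no new infections; cascade stops.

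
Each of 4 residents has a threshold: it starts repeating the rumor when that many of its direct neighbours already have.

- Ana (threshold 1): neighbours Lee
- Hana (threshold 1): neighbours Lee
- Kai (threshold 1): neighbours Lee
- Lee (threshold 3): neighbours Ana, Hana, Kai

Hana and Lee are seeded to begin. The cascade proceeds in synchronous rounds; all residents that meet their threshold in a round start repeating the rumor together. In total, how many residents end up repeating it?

4

Round 1 — Hana, Lee start repeating the rumor (initial).
Round 2 — checking thresholds:
  Ana: 1 of 1 neighbours ≥ 1, starts repeating the rumor.
  Kai: 1 of 1 neighbours ≥ 1, starts repeating the rumor.
Round 3 — no new spreads; cascade stops.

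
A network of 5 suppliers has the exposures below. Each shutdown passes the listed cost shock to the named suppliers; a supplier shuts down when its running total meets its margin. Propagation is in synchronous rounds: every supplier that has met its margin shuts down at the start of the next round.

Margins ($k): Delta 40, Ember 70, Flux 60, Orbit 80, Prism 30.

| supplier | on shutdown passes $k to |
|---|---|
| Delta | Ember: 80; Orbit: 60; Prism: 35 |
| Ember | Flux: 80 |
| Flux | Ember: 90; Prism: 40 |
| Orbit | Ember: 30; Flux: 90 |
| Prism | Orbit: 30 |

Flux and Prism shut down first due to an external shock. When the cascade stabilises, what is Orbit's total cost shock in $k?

30

Round 1 — Flux, Prism shut down (initial).
  Ember: +90 → 90 ≥ 70
  Orbit: +30 → 30 < 80
Round 2 — Ember shuts down.
No further shutdowns.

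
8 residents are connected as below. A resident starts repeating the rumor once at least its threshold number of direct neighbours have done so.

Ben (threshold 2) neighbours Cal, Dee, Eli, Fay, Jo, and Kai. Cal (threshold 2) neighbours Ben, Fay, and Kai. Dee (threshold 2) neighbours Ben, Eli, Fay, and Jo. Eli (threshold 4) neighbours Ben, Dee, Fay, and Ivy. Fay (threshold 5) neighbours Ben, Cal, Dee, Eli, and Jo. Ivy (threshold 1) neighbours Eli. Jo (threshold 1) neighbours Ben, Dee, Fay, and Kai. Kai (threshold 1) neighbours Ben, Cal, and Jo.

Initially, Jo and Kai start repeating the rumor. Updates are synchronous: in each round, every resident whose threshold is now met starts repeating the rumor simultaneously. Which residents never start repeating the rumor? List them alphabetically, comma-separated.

Round 1 — Jo, Kai start repeating the rumor (initial).
Round 2 — checking thresholds:
  Ben: 2 of 6 neighbours ≥ 2, starts repeating the rumor.
  Cal: 1 of 3 neighbours < 2, holds.
  Dee: 1 of 4 neighbours < 2, holds.
  Fay: 1 of 5 neighbours < 5, holds.
Round 3 — checking thresholds:
  Cal: 2 of 3 neighbours ≥ 2, starts repeating the rumor.
  Dee: 2 of 4 neighbours ≥ 2, starts repeating the rumor.
  Eli: 1 of 4 neighbours < 4, holds.
  Fay: 2 of 5 neighbours < 5, holds.
Round 4 — no new spreads; cascade stops.

Eli, Fay, Ivy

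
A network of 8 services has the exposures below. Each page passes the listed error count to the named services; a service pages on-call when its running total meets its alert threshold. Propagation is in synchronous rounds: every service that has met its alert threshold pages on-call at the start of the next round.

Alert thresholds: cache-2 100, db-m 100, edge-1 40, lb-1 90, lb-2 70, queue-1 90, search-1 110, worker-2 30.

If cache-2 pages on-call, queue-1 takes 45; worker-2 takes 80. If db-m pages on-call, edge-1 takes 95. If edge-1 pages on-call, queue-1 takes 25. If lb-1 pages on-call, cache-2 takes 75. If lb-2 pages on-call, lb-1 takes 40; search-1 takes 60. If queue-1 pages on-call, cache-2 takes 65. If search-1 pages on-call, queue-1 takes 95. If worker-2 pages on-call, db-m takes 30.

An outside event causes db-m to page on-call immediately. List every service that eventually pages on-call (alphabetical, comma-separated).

Round 1 — db-m pages on-call (initial).
  edge-1: +95 → 95 ≥ 40
Round 2 — edge-1 pages on-call.
  queue-1: +25 → 25 < 90
No further pages.

db-m, edge-1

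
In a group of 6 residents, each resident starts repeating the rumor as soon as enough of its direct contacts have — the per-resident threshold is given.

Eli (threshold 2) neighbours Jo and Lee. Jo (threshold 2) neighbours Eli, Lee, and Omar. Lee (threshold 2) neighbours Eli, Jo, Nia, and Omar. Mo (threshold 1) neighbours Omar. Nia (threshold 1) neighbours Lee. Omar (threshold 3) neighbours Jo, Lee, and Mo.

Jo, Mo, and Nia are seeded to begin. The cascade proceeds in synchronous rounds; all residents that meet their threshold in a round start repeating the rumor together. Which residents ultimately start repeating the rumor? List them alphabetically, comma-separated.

Round 1 — Jo, Mo, Nia start repeating the rumor (initial).
Round 2 — checking thresholds:
  Eli: 1 of 2 neighbours < 2, below threshold.
  Lee: 2 of 4 neighbours ≥ 2, starts repeating the rumor.
  Omar: 2 of 3 neighbours < 3, below threshold.
Round 3 — checking thresholds:
  Eli: 2 of 2 neighbours ≥ 2, starts repeating the rumor.
  Omar: 3 of 3 neighbours ≥ 3, starts repeating the rumor.
Round 4 — no new spreads; cascade stops.

Eli, Jo, Lee, Mo, Nia, Omar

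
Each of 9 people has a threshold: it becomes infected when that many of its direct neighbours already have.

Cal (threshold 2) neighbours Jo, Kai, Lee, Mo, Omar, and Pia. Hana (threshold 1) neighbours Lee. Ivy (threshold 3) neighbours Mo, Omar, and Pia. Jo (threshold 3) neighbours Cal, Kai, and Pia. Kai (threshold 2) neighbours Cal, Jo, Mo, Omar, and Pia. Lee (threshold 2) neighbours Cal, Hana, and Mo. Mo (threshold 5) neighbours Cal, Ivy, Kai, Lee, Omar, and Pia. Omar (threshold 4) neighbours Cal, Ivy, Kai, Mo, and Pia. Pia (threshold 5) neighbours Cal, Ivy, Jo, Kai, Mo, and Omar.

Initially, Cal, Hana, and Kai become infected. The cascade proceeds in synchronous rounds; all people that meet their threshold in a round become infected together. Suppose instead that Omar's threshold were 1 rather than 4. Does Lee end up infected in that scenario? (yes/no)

yes

With Omar's threshold at 1:
Round 1 — Cal, Hana, Kai become infected (initial).
Round 2 — checking thresholds:
  Jo: 2 of 3 neighbours < 3, holds.
  Lee: 2 of 3 neighbours ≥ 2, becomes infected.
  Mo: 2 of 6 neighbours < 5, holds.
  Omar: 2 of 5 neighbours ≥ 1, becomes infected.
  Pia: 2 of 6 neighbours < 5, holds.
Round 3 — no new infections; cascade stops.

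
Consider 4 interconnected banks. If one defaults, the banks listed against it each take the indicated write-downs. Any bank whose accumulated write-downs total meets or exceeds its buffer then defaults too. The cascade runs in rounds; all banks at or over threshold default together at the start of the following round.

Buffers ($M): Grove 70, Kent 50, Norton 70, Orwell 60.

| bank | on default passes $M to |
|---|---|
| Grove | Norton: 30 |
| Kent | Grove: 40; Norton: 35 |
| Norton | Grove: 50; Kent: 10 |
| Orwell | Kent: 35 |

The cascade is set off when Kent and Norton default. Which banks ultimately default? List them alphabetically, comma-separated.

Grove, Kent, Norton

Round 1 — Kent, Norton default (initial).
  Grove: +40+50 → 90 ≥ 70
Round 2 — Grove defaults.
No further defaults.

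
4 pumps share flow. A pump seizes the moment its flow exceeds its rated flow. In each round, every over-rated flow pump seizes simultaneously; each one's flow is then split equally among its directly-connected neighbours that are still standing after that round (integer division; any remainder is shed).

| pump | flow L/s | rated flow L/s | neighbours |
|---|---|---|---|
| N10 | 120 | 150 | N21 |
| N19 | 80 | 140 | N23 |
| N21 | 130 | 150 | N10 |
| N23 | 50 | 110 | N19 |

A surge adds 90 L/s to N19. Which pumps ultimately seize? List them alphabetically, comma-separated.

Round 1 — N19 at 170 > 140. N19 seizes.
  N19 sheds 170 L/s to N23: 170 each.
    N23: 50+170 = 220 > 110
Round 2 — N23 seizes.
  N23 sheds 220 L/s: no online neighbours, lost.
No further seizures.

N19, N23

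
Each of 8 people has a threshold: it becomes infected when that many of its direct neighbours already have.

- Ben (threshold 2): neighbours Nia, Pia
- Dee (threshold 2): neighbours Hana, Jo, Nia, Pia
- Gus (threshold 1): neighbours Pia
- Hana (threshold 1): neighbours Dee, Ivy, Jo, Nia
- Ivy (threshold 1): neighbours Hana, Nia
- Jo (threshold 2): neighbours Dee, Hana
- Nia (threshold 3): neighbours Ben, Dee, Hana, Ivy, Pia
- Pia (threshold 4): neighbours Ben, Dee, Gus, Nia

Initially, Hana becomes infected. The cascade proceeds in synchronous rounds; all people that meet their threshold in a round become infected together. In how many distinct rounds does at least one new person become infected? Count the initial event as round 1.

2

Round 1 — Hana becomes infected (initial).
Round 2 — checking thresholds:
  Dee: 1 of 4 neighbours < 2, holds.
  Ivy: 1 of 2 neighbours ≥ 1, becomes infected.
  Jo: 1 of 2 neighbours < 2, holds.
  Nia: 1 of 5 neighbours < 3, holds.
Round 3 — no new infections; cascade stops.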